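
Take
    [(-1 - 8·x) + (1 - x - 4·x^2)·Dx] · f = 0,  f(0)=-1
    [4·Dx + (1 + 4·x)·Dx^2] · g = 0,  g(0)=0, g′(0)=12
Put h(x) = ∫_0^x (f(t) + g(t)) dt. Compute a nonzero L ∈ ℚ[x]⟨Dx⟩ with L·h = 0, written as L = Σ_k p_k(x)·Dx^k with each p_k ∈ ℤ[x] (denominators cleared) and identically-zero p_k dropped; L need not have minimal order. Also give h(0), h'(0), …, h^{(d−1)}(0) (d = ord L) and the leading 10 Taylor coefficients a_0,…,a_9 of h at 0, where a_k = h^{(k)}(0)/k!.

f: a_k = -1, -1, -5, -9, -29, -65, -181, -441, -1165, -2929, …
g: a_k = 0, 12, -24, 64, -192, 3072/5, -2048, 49152/7, -24576, 262144/3, …
h₀=f+g: left-lcm gives L₀, ord ≤ 3.
h=∫₀ˣh₀: take L = L₀·Dx.
L = (268 + 1616·x + 5504·x^2 + 4608·x^3 + 6144·x^4)·Dx^2 + (11 + 360·x + 3008·x^2 + 7680·x^3 + 9472·x^4 + 10240·x^5)·Dx^3 + (-7 - 67·x - 154·x^2 + 136·x^3 + 928·x^4 + 2176·x^5 + 2048·x^6)·Dx^4  (order 4).
h: a_k = 0, -1, 11/2, -29/3, 55/4, -221/5, 2747/30, -2229/7, 46065/56, -25741/9, …
ICs: h(0) = 0, h′(0) = -1, h′′(0) = 11, h′′′(0) = -58.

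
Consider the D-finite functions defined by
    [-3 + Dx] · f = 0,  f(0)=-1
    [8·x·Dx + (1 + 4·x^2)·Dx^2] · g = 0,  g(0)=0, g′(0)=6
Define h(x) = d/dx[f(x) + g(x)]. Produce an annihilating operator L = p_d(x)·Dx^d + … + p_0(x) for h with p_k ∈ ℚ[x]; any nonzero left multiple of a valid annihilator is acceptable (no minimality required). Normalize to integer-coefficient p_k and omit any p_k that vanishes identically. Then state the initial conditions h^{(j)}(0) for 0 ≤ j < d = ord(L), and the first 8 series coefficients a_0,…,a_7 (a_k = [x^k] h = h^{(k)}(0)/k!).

f: a_k = -1, -3, -9/2, -9/2, -27/8, -81/40, -81/80, -243/560, …
g: a_k = 0, 6, 0, -8, 0, 96/5, 0, -384/7, …
Weyl lclm of L_f,L_g ⇒ L₀ (ord ≤ 3).
h=h₀': d/dx-closure on L₀ ⇒ L.
L = (24 - 72·x - 288·x^2 - 288·x^3) + (-17 + 24·x^2 - 144·x^4)·Dx + (3 + 8·x + 24·x^2 + 32·x^3 + 48·x^4)·Dx^2  (order 2).
h: a_k = 3, -9, -75/2, -27/2, 687/8, -243/40, -30963/80, -729/560, …
ICs: h(0) = 3, h′(0) = -9.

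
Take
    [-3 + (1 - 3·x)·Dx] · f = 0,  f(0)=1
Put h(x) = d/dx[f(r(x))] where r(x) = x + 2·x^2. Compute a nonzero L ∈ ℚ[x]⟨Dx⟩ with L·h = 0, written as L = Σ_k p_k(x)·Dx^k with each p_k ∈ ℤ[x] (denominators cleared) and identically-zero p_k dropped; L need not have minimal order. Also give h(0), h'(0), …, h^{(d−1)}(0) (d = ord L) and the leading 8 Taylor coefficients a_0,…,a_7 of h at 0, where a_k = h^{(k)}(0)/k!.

f: a_k = 1, 3, 9, 27, 81, 243, 729, 2187, …
f∘r: x↦r, Dx↦Dx/r' in L_f ⇒ L₀.
Differentiate: ansatz ord ≤ ord L₀ ⇒ L.
L = (10 + 36·x + 72·x^2) + (-1 - x + 18·x^2 + 24·x^3)·Dx  (order 1).
h: a_k = 3, 30, 189, 1116, 6075, 31914, 162729, 813240, …
ICs: h(0) = 3.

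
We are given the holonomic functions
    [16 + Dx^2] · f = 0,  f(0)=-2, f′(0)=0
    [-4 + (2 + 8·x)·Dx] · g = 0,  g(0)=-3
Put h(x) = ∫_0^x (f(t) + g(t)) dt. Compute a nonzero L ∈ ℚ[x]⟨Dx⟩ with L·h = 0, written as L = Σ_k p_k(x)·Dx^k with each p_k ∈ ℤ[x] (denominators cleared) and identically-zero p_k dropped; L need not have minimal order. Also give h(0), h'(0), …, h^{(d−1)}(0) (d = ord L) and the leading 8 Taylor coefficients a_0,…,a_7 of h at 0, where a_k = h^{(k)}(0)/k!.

L = (-224 - 1024·x - 2048·x^2)·Dx + (48 + 704·x + 3072·x^2 + 4096·x^3)·Dx^2 + (-14 - 64·x - 128·x^2)·Dx^3 + (3 + 44·x + 192·x^2 + 256·x^3)·Dx^4  (order 4).
h: a_k = 0, -5, -3, 22/3, -3, 26/15, -14, 11852/315, …
ICs: h(0) = 0, h′(0) = -5, h′′(0) = -6, h′′′(0) = 44.

f: a_k = -2, 0, 16, 0, -64/3, 0, 512/45, 0, …
g: a_k = -3, -6, 6, -12, 30, -84, 252, -792, …
f+g: L₀ = lclm(L_f,L_g), ord ≤ 2+1.
h=∫h₀ ⇒ L = L₀·Dx.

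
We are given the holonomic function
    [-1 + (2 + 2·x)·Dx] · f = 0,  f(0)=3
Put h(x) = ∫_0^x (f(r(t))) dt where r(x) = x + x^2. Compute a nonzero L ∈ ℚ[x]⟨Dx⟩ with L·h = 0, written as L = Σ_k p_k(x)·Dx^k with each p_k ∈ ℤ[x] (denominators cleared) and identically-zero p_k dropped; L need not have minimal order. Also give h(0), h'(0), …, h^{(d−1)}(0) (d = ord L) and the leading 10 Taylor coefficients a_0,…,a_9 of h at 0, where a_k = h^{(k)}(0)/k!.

f: a_k = 3, 3/2, -3/8, 3/16, -15/128, 21/256, -63/1024, 99/2048, -1287/32768, 2145/65536, …
f∘r: x↦r, Dx↦Dx/r' in L_f ⇒ L₀.
h=∫₀ˣh₀: take L = L₀·Dx.
L = (-1 - 2·x)·Dx + (2 + 2·x + 2·x^2)·Dx^2  (order 2).
h: a_k = 0, 3, 3/4, 3/8, -9/64, 9/640, 15/512, -171/7168, 63/16384, 289/32768, …
ICs: h(0) = 0, h′(0) = 3.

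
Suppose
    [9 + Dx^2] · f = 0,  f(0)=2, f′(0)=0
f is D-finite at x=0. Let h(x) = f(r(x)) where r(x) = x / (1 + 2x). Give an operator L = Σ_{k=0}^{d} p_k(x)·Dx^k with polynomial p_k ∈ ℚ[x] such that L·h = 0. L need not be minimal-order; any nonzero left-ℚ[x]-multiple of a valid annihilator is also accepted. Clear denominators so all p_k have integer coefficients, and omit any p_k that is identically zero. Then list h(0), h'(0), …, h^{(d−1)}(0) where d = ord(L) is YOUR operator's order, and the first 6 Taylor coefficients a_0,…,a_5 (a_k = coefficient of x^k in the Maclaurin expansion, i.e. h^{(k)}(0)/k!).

L = 9 + (4 + 24·x + 48·x^2 + 32·x^3)·Dx + (1 + 8·x + 24·x^2 + 32·x^3 + 16·x^4)·Dx^2  (order 2).
h: a_k = 2, 0, -9, 36, -405/4, 234, …
ICs: h(0) = 2, h′(0) = 0.

f: a_k = 2, 0, -9, 0, 27/4, 0, …
f∘r: x↦r, Dx↦Dx/r' in L_f ⇒ L₀.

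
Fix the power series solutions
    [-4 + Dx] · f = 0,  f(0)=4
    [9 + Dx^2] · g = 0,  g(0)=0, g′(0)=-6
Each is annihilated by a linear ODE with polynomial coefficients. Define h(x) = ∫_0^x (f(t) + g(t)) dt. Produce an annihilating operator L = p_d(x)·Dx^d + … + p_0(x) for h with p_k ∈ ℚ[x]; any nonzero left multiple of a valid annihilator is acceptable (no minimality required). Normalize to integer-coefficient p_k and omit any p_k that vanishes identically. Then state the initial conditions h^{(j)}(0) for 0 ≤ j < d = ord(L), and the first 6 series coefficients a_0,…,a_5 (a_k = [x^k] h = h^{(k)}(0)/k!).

L = -36·Dx + 9·Dx^2 - 4·Dx^3 + Dx^4  (order 4).
h: a_k = 0, 4, 5, 32/3, 155/12, 128/15, …
ICs: h(0) = 0, h′(0) = 4, h′′(0) = 10, h′′′(0) = 64.

f: a_k = 4, 16, 32, 128/3, 128/3, 512/15, …
g: a_k = 0, -6, 0, 9, 0, -81/20, …
L₀ := lclm(L_f,L_g); ord L₀ ≤ 1+2.
∫: right-multiply L₀ by Dx.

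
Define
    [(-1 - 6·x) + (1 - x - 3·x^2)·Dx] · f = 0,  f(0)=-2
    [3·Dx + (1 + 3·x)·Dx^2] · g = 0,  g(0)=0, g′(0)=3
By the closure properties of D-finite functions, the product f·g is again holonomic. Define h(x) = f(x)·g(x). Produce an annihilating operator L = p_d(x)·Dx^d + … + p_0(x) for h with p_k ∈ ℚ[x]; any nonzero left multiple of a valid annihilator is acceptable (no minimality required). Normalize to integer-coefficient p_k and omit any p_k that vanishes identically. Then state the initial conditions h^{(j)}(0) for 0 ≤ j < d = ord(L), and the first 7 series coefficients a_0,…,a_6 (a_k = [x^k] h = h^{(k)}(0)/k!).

f: a_k = -2, -2, -8, -14, -38, -80, -194, …
g: a_k = 0, 3, -9/2, 9, -81/4, 243/5, -243/2, …
L₀ := L_f ⊗_s L_g (sym. prod.), ord ≤ 2.
L = (9 + 36·x) + (-1 + 21·x + 45·x^2)·Dx + (-1 - 2·x + 6·x^2 + 9·x^3)·Dx^2  (order 2).
h: a_k = 0, -6, 3, -33, 33/2, -1797/10, 564/5, …
ICs: h(0) = 0, h′(0) = -6.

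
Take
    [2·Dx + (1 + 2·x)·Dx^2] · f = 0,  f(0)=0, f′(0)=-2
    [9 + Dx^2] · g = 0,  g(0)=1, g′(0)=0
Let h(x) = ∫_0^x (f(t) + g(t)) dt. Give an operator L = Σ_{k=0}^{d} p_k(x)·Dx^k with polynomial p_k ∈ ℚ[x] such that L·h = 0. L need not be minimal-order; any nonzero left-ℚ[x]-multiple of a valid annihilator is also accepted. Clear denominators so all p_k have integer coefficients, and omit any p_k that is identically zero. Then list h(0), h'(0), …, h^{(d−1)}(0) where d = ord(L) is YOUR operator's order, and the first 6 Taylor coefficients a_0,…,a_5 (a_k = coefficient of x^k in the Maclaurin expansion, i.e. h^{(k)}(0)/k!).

f: a_k = 0, -2, 2, -8/3, 4, -32/5, …
g: a_k = 1, 0, -9/2, 0, 27/8, 0, …
Sum ⇒ L₀ = lclm(L_f,L_g) in ℚ(x)⟨Dx⟩.
∫: right-multiply L₀ by Dx.
L = (594 + 648·x + 648·x^2)·Dx^2 + (153 + 630·x + 972·x^2 + 648·x^3)·Dx^3 + (66 + 72·x + 72·x^2)·Dx^4 + (17 + 70·x + 108·x^2 + 72·x^3)·Dx^5  (order 5).
h: a_k = 0, 1, -1, -5/6, -2/3, 59/40, …
ICs: h(0) = 0, h′(0) = 1, h′′(0) = -2, h′′′(0) = -5, h′′′′(0) = -16.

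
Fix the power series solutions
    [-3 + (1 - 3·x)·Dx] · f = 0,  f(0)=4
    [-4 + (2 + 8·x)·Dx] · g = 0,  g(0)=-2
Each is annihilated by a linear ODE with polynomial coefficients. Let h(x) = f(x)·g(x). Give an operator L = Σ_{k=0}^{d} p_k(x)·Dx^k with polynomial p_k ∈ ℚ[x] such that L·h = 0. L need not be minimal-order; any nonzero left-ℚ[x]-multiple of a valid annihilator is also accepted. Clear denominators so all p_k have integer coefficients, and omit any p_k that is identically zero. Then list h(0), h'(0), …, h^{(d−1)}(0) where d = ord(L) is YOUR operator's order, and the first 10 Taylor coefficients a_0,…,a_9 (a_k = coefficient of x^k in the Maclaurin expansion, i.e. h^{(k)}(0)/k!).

L = (5 + 6·x) + (-1 - x + 12·x^2)·Dx  (order 1).
h: a_k = -8, -40, -104, -344, -952, -3080, -8568, -27816, -76584, -252632, …
ICs: h(0) = -8.

f: a_k = 4, 12, 36, 108, 324, 972, 2916, 8748, 26244, 78732, …
g: a_k = -2, -4, 4, -8, 20, -56, 168, -528, 1716, -5720, …
Sym-product of L_f,L_g gives L₀ (≤ ord 1).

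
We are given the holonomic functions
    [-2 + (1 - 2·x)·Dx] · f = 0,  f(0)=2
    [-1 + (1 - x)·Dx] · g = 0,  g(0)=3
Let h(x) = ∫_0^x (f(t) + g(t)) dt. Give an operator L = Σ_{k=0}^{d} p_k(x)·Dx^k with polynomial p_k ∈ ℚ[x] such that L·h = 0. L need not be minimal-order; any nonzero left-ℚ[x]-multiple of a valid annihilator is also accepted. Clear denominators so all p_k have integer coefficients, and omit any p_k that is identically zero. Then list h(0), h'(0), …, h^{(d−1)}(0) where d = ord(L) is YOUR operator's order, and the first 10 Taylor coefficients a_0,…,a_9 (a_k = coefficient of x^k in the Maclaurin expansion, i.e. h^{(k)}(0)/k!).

L = -4·Dx + (6 - 8·x)·Dx^2 + (-1 + 3·x - 2·x^2)·Dx^3  (order 3).
h: a_k = 0, 5, 7/2, 11/3, 19/4, 7, 67/6, 131/7, 259/8, 515/9, …
ICs: h(0) = 0, h′(0) = 5, h′′(0) = 7.

f: a_k = 2, 4, 8, 16, 32, 64, 128, 256, 512, 1024, …
g: a_k = 3, 3, 3, 3, 3, 3, 3, 3, 3, 3, …
f+g: L₀ = lclm(L_f,L_g), ord ≤ 1+1.
Integrate: L := L₀·Dx.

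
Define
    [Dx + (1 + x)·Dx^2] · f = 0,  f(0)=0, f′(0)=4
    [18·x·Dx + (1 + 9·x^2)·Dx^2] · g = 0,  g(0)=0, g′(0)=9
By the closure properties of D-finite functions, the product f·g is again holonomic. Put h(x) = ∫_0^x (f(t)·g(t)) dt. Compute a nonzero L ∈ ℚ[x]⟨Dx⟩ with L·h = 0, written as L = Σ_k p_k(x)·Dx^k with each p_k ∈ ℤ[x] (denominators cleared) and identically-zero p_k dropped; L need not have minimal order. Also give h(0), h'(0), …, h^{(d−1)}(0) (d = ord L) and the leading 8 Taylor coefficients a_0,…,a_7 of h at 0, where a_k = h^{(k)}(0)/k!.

f: a_k = 0, 4, -2, 4/3, -1, 4/5, -2/3, 4/7, …
g: a_k = 0, 9, 0, -27, 0, 729/5, 0, -6561/7, …
L₀ := L_f ⊗_s L_g (sym. prod.), ord ≤ 4.
∫: right-multiply L₀ by Dx.
L = (1368 + 2700·x + 37584·x^2 + 95580·x^3 + 87480·x^4 + 37908·x^5 + 26244·x^7)·Dx^2 + (1298 + 9180·x + 54612·x^2 + 194724·x^3 + 324000·x^4 + 271188·x^5 + 102060·x^6 + 78732·x^7 + 91854·x^8)·Dx^3 + (76 + 2848·x + 12096·x^2 + 43992·x^3 + 117288·x^4 + 173016·x^5 + 139968·x^6 + 75816·x^7 + 78732·x^8 + 52488·x^9)·Dx^4 + (37 + 146·x + 901·x^2 + 2808·x^3 + 7362·x^4 + 15228·x^5 + 21546·x^6 + 17496·x^7 + 12393·x^8 + 13122·x^9 + 6561·x^10)·Dx^5  (order 5).
h: a_k = 0, 0, 0, 12, -9/2, -96/5, 15/2, 396/5, …
ICs: h(0) = 0, h′(0) = 0, h′′(0) = 0, h′′′(0) = 72, h′′′′(0) = -108.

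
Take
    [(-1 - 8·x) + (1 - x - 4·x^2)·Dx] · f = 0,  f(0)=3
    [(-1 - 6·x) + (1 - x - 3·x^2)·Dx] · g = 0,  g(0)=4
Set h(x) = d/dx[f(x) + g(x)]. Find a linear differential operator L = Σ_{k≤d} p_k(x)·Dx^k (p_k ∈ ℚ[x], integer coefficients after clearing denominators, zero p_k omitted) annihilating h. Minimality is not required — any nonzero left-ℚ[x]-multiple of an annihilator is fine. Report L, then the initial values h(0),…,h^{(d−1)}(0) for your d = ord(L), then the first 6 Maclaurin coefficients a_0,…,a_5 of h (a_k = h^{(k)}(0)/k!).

L = (-6 - 456·x - 720·x^2 - 2904·x^3 - 6834·x^4 - 15264·x^5 + 5184·x^6) + (6 + 78·x + 246·x^2 + 216·x^3 + 645·x^4 - 6690·x^5 - 8352·x^6 + 3456·x^7)·Dx + (-1 + 2·x - 15·x^2 - 54·x^3 + 328·x^4 + 315·x^5 - 1091·x^6 - 816·x^7 + 432·x^8)·Dx^2  (order 2).
h: a_k = 7, 62, 165, 652, 1775, 5586, …
ICs: h(0) = 7, h′(0) = 62.

f: a_k = 3, 3, 15, 27, 87, 195, …
g: a_k = 4, 4, 16, 28, 76, 160, …
L₀ := lclm(L_f,L_g); ord L₀ ≤ 1+1.
h=h₀': d/dx-closure on L₀ ⇒ L.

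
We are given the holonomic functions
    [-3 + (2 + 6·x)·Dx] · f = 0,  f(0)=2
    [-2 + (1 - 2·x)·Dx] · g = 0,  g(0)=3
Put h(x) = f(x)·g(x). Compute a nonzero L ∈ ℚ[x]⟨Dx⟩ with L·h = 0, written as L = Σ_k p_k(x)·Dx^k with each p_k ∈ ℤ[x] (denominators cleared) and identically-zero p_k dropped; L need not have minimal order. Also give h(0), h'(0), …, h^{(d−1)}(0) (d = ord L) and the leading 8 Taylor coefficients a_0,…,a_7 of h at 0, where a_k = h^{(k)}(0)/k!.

L = (7 + 6·x) + (-2 - 2·x + 12·x^2)·Dx  (order 1).
h: a_k = 6, 21, 141/4, 645/8, 9105/64, 41523/128, 286257/512, 1361541/1024, …
ICs: h(0) = 6.

f: a_k = 2, 3, -9/4, 27/8, -405/64, 1701/128, -15309/512, 72171/1024, …
g: a_k = 3, 6, 12, 24, 48, 96, 192, 384, …
h₀=f·g: eliminate ⇒ L₀, order ≤ 1·1.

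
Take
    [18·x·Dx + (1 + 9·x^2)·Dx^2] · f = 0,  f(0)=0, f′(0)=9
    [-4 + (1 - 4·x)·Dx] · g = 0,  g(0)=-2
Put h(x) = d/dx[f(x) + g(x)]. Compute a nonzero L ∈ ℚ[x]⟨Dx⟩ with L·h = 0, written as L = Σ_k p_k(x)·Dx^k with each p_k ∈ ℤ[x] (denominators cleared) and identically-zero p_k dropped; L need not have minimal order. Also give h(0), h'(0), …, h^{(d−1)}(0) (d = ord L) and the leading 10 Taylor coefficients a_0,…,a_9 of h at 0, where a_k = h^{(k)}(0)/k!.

f: a_k = 0, 9, 0, -27, 0, 729/5, 0, -6561/7, 0, 6561, …
g: a_k = -2, -8, -32, -128, -512, -2048, -8192, -32768, -131072, -524288, …
f+g: L₀ = lclm(L_f,L_g), ord ≤ 2+1.
h=h₀': d/dx-closure on L₀ ⇒ L.
L = (72 - 1152·x - 1944·x^2) + (-57 + 72·x - 765·x^2 - 1944·x^3)·Dx + (4 - 7·x - 63·x^3 - 324·x^4)·Dx^2  (order 2).
h: a_k = 1, -64, -465, -2048, -9511, -49152, -235937, -1048576, -4659543, -20971520, …
ICs: h(0) = 1, h′(0) = -64.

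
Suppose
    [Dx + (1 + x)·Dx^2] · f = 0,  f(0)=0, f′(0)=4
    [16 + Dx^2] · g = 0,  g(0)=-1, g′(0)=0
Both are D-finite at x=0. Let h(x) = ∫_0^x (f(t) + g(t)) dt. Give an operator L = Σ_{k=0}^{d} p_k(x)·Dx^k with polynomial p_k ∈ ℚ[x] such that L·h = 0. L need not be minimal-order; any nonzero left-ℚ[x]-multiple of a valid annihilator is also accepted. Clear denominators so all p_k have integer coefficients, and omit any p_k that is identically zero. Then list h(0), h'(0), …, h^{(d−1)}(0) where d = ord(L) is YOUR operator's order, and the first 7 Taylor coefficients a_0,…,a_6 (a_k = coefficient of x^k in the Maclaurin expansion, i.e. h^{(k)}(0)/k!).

f: a_k = 0, 4, -2, 4/3, -1, 4/5, -2/3, …
g: a_k = -1, 0, 8, 0, -32/3, 0, 256/45, …
L₀ := lclm(L_f,L_g); ord L₀ ≤ 2+2.
h=∫₀ˣh₀: take L = L₀·Dx.
L = (176 + 256·x + 128·x^2)·Dx^2 + (144 + 400·x + 384·x^2 + 128·x^3)·Dx^3 + (11 + 16·x + 8·x^2)·Dx^4 + (9 + 25·x + 24·x^2 + 8·x^3)·Dx^5  (order 5).
h: a_k = 0, -1, 2, 2, 1/3, -7/3, 2/15, …
ICs: h(0) = 0, h′(0) = -1, h′′(0) = 4, h′′′(0) = 12, h′′′′(0) = 8.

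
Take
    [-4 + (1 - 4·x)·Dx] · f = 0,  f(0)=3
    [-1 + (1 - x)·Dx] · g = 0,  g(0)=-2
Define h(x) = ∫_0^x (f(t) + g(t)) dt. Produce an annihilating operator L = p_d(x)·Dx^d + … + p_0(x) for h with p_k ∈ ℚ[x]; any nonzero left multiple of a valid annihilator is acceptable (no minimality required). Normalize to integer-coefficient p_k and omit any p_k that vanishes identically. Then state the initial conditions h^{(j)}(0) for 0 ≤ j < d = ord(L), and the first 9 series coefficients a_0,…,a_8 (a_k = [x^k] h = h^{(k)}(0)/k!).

L = -8·Dx + (10 - 16·x)·Dx^2 + (-1 + 5·x - 4·x^2)·Dx^3  (order 3).
h: a_k = 0, 1, 5, 46/3, 95/2, 766/5, 1535/3, 12286/7, 24575/4, …
ICs: h(0) = 0, h′(0) = 1, h′′(0) = 10.

f: a_k = 3, 12, 48, 192, 768, 3072, 12288, 49152, 196608, …
g: a_k = -2, -2, -2, -2, -2, -2, -2, -2, -2, …
h₀=f+g: left-lcm gives L₀, ord ≤ 2.
∫: right-multiply L₀ by Dx.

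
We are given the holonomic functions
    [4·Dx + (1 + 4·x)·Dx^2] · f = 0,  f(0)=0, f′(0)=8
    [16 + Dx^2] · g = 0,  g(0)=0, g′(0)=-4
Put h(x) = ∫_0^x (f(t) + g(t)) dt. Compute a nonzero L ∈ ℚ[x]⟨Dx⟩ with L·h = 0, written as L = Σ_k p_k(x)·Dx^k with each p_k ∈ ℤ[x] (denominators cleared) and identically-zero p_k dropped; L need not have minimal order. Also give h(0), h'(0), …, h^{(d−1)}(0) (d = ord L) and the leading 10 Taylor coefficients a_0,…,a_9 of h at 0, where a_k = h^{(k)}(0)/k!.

f: a_k = 0, 8, -16, 128/3, -128, 2048/5, -4096/3, 32768/7, -16384, 524288/9, …
g: a_k = 0, -4, 0, 32/3, 0, -128/15, 0, 1024/315, 0, -2048/2835, …
h₀=f+g: left-lcm gives L₀, ord ≤ 4.
h=∫h₀ ⇒ L = L₀·Dx.
L = (448 + 512·x + 1024·x^2)·Dx^2 + (48 + 320·x + 768·x^2 + 1024·x^3)·Dx^3 + (28 + 32·x + 64·x^2)·Dx^4 + (3 + 20·x + 48·x^2 + 64·x^3)·Dx^5  (order 5).
h: a_k = 0, 0, 2, -16/3, 40/3, -128/5, 3008/45, -4096/21, 184448/315, -16384/9, …
ICs: h(0) = 0, h′(0) = 0, h′′(0) = 4, h′′′(0) = -32, h′′′′(0) = 320.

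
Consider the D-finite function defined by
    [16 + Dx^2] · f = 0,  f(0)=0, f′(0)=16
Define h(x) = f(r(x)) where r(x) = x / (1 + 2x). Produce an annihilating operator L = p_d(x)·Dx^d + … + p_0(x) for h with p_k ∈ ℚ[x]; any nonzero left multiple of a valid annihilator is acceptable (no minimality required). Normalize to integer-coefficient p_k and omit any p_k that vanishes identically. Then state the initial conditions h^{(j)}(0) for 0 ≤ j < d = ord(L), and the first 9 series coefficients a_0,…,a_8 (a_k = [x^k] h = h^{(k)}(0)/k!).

L = 16 + (4 + 24·x + 48·x^2 + 32·x^3)·Dx + (1 + 8·x + 24·x^2 + 32·x^3 + 16·x^4)·Dx^2  (order 2).
h: a_k = 0, 16, -32, 64/3, 128, -11008/15, 2560, -2262016/315, 776192/45, …
ICs: h(0) = 0, h′(0) = 16.

f: a_k = 0, 16, 0, -128/3, 0, 512/15, 0, -4096/315, 0, …
Change of var in L_f (x↦r) gives L₀.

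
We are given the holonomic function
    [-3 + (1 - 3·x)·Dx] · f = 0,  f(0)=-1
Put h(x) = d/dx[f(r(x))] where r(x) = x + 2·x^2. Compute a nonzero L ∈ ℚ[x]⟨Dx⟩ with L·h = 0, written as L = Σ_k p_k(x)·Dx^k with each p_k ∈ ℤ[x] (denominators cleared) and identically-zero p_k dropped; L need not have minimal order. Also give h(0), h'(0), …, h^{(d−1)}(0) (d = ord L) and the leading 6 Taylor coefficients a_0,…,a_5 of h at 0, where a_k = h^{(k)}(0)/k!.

f: a_k = -1, -3, -9, -27, -81, -243, …
h₀=f(r): pull back L_f along r ⇒ L₀.
h₀' ⇒ L via d/dx closure of L₀.
L = (10 + 36·x + 72·x^2) + (-1 - x + 18·x^2 + 24·x^3)·Dx  (order 1).
h: a_k = -3, -30, -189, -1116, -6075, -31914, …
ICs: h(0) = -3.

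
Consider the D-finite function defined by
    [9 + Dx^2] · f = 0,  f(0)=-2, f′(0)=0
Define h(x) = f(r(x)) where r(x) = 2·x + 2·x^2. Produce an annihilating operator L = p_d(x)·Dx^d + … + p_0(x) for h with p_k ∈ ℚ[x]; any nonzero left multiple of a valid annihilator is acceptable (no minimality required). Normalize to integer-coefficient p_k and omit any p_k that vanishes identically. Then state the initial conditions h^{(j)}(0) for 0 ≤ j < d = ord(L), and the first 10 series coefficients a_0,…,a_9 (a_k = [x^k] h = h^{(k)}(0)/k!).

L = (36 + 216·x + 432·x^2 + 288·x^3) - 2·Dx + (1 + 2·x)·Dx^2  (order 2).
h: a_k = -2, 0, 36, 72, -72, -432, -2592/5, 1728/5, 61344/35, 67392/35, …
ICs: h(0) = -2, h′(0) = 0.

f: a_k = -2, 0, 9, 0, -27/4, 0, 81/40, 0, -729/2240, 0, …
Substitute x→r, Dx→(1/r')Dx; clear ⇒ L₀.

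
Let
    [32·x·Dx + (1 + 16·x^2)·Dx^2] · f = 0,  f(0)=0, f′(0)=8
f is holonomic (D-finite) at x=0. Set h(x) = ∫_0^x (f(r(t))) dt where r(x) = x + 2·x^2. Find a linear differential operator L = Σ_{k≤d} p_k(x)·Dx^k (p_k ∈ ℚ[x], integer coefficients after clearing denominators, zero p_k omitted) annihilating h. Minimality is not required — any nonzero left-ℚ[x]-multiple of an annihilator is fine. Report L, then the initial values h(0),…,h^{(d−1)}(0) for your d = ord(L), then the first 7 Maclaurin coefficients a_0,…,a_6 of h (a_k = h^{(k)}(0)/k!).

f: a_k = 0, 8, 0, -128/3, 0, 2048/5, 0, …
Substitute x→r, Dx→(1/r')Dx; clear ⇒ L₀.
Integrate: L := L₀·Dx.
L = (-4 + 32·x + 256·x^2 + 768·x^3 + 768·x^4)·Dx^2 + (1 + 4·x + 16·x^2 + 128·x^3 + 320·x^4 + 256·x^5)·Dx^3  (order 3).
h: a_k = 0, 0, 4, 16/3, -32/3, -256/5, -256/15, …
ICs: h(0) = 0, h′(0) = 0, h′′(0) = 8.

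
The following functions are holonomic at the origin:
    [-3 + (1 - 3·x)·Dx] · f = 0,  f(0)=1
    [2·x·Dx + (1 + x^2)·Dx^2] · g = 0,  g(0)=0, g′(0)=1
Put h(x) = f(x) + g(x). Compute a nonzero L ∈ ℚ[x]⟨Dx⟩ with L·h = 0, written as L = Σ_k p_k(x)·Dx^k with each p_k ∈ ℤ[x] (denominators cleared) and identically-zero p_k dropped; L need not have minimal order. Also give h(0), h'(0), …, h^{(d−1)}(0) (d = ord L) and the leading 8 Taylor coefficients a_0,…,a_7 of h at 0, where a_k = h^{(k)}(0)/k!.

f: a_k = 1, 3, 9, 27, 81, 243, 729, 2187, …
g: a_k = 0, 1, 0, -1/3, 0, 1/5, 0, -1/7, …
Weyl lclm of L_f,L_g ⇒ L₀ (ord ≤ 3).
L = (-6 + 72·x + 18·x^2)·Dx + (28 - 6·x + 60·x^2 + 18·x^3)·Dx^2 + (-3 + 8·x + 8·x^3 + 3·x^4)·Dx^3  (order 3).
h: a_k = 1, 4, 9, 80/3, 81, 1216/5, 729, 15308/7, …
ICs: h(0) = 1, h′(0) = 4, h′′(0) = 18.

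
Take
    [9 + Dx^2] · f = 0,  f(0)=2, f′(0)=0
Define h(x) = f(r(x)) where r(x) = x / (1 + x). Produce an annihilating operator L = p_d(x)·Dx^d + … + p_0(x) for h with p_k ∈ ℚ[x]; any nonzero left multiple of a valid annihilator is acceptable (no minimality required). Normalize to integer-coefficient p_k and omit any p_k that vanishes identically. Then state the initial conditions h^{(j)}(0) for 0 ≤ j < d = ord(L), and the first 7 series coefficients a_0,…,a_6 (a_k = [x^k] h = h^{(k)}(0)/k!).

f: a_k = 2, 0, -9, 0, 27/4, 0, -81/40, …
L₀ from L_f via x↦r, Dx↦r'^{-1}Dx.
L = 9 + (2 + 6·x + 6·x^2 + 2·x^3)·Dx + (1 + 4·x + 6·x^2 + 4·x^3 + x^4)·Dx^2  (order 2).
h: a_k = 2, 0, -9, 18, -81/4, 9, 819/40, …
ICs: h(0) = 2, h′(0) = 0.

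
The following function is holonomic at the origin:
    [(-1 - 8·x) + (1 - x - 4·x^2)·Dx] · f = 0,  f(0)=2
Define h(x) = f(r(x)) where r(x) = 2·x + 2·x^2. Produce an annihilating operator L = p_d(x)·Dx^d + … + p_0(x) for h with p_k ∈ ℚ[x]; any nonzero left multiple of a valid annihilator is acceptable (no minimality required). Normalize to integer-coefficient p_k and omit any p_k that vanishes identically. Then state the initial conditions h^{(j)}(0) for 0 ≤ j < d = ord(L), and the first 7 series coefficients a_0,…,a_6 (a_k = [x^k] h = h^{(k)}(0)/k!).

L = (2 + 36·x + 96·x^2 + 64·x^3) + (-1 + 2·x + 18·x^2 + 32·x^3 + 16·x^4)·Dx  (order 1).
h: a_k = 2, 4, 44, 224, 1400, 8304, 49680, …
ICs: h(0) = 2.

f: a_k = 2, 2, 10, 18, 58, 130, 362, …
f∘r: x↦r, Dx↦Dx/r' in L_f ⇒ L₀.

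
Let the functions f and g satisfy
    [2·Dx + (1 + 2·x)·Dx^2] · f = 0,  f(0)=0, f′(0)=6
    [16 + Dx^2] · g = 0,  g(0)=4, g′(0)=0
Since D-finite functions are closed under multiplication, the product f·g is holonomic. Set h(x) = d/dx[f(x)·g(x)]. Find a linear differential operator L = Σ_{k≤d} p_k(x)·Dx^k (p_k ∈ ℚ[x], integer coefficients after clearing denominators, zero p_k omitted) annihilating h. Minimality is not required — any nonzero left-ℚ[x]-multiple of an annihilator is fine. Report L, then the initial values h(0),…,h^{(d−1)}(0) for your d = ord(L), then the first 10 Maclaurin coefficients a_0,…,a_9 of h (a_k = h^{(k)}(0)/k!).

f: a_k = 0, 6, -6, 8, -12, 96/5, -32, 384/7, -96, 512/3, …
g: a_k = 4, 0, -32, 0, 128/3, 0, -1024/45, 0, 2048/315, 0, …
L₀ := L_f ⊗_s L_g (sym. prod.), ord ≤ 4.
h₀' ⇒ L via d/dx closure of L₀.
L = (-896 + 28672·x + 282624·x^2 + 1032192·x^3 + 1826816·x^4 + 1572864·x^5 + 524288·x^6) + (576 + 12416·x + 66560·x^2 + 153600·x^3 + 163840·x^4 + 65536·x^5)·Dx + (280 + 6592·x + 44480·x^2 + 141312·x^3 + 234496·x^4 + 196608·x^5 + 65536·x^6)·Dx^2 + (36 + 776·x + 4160·x^2 + 9600·x^3 + 10240·x^4 + 4096·x^5)·Dx^3 + (21 + 300·x + 1676·x^2 + 4800·x^3 + 7520·x^4 + 6144·x^5 + 2048·x^6)·Dx^4  (order 4).
h: a_k = 24, -48, -480, 576, 384, 0, -6656/5, 31744/15, -124928/35, 149504/21, …
ICs: h(0) = 24, h′(0) = -48, h′′(0) = -960, h′′′(0) = 3456.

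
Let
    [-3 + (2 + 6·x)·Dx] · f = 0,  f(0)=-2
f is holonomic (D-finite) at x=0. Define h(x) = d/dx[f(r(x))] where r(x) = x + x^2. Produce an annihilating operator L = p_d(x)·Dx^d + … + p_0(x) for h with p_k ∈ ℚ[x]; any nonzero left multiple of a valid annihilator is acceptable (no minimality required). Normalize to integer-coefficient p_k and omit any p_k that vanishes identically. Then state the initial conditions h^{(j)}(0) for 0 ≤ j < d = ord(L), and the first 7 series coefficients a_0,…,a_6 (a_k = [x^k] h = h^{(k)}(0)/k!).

f: a_k = -2, -3, 9/4, -27/8, 405/64, -1701/128, 15309/512, …
f∘r: x↦r, Dx↦Dx/r' in L_f ⇒ L₀.
Derive L from L₀ (diff closure).
L = 1 + (-2 - 10·x - 18·x^2 - 12·x^3)·Dx  (order 1).
h: a_k = -3, -3/2, 27/8, -99/16, 1215/128, -2997/256, 9639/1024, …
ICs: h(0) = -3.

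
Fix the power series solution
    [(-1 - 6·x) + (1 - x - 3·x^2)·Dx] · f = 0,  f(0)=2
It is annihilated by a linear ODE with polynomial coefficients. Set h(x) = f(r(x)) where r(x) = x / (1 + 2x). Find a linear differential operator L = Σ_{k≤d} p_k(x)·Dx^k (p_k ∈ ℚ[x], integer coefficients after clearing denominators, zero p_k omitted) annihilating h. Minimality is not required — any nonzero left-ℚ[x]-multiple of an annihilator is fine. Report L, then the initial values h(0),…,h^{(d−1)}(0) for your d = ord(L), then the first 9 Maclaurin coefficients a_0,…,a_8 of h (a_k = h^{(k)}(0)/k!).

f: a_k = 2, 2, 8, 14, 38, 80, 194, 434, 1016, …
f∘r: x↦r, Dx↦Dx/r' in L_f ⇒ L₀.
L = (1 + 8·x) + (-1 - 5·x - 5·x^2 + 2·x^3)·Dx  (order 1).
h: a_k = 2, 2, 4, -10, 34, -112, 370, -1222, 4036, …
ICs: h(0) = 2.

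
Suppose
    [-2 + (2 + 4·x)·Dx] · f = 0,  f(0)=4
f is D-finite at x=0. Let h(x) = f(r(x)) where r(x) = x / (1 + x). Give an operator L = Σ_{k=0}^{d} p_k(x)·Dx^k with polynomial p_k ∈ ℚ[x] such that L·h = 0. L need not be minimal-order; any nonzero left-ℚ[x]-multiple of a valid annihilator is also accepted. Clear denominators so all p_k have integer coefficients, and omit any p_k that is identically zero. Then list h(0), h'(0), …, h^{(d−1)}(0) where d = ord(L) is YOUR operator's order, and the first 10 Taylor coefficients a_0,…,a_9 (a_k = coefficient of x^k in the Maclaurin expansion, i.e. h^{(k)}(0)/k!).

L = -1 + (1 + 4·x + 3·x^2)·Dx  (order 1).
h: a_k = 4, 4, -6, 10, -37/2, 75/2, -327/4, 753/4, -14445/32, 35699/32, …
ICs: h(0) = 4.

f: a_k = 4, 4, -2, 2, -5/2, 7/2, -21/4, 33/4, -429/32, 715/32, …
h₀=f(r): pull back L_f along r ⇒ L₀.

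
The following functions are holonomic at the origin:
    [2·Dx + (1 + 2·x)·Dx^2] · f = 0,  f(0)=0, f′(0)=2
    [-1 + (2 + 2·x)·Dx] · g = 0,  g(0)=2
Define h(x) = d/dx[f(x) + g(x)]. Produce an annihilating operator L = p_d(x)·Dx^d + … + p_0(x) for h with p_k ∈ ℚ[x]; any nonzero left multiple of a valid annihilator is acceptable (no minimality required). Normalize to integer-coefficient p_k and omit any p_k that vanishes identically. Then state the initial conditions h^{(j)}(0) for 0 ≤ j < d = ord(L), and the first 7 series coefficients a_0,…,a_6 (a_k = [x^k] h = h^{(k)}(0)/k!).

f: a_k = 0, 2, -2, 8/3, -4, 32/5, -32/3, …
g: a_k = 2, 1, -1/4, 1/8, -5/64, 7/128, -21/512, …
h₀=f+g: left-lcm gives L₀, ord ≤ 3.
h=h₀': d/dx-closure on L₀ ⇒ L.
L = (10 + 4·x) + (29 + 52·x + 20·x^2)·Dx + (6 + 22·x + 24·x^2 + 8·x^3)·Dx^2  (order 2).
h: a_k = 3, -9/2, 67/8, -261/16, 4131/128, -16447/256, 131303/1024, …
ICs: h(0) = 3, h′(0) = -9/2.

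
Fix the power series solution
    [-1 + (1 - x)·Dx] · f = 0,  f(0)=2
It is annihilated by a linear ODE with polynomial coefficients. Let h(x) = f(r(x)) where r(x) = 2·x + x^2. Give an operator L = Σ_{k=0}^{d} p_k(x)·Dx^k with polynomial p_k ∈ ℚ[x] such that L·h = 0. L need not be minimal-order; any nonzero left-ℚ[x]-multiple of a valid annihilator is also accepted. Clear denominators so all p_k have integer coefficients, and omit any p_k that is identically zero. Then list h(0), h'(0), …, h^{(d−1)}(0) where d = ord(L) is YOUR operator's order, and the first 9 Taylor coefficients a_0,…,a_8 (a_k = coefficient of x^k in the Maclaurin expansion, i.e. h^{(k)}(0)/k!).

f: a_k = 2, 2, 2, 2, 2, 2, 2, 2, 2, …
Change of var in L_f (x↦r) gives L₀.
L = (2 + 2·x) + (-1 + 2·x + x^2)·Dx  (order 1).
h: a_k = 2, 4, 10, 24, 58, 140, 338, 816, 1970, …
ICs: h(0) = 2.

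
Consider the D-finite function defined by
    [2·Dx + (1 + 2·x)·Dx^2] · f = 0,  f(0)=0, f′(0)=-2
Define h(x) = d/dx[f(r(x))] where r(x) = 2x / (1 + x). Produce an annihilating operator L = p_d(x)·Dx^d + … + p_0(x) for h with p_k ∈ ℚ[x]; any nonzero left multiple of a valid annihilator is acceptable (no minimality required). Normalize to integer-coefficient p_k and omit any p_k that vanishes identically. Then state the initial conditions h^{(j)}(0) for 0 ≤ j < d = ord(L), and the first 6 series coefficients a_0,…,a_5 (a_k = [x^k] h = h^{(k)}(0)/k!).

L = (6 + 10·x) + (1 + 6·x + 5·x^2)·Dx  (order 1).
h: a_k = -4, 24, -124, 624, -3124, 15624, …
ICs: h(0) = -4.

f: a_k = 0, -2, 2, -8/3, 4, -32/5, …
L₀ from L_f via x↦r, Dx↦r'^{-1}Dx.
h=h₀': d/dx-closure on L₀ ⇒ L.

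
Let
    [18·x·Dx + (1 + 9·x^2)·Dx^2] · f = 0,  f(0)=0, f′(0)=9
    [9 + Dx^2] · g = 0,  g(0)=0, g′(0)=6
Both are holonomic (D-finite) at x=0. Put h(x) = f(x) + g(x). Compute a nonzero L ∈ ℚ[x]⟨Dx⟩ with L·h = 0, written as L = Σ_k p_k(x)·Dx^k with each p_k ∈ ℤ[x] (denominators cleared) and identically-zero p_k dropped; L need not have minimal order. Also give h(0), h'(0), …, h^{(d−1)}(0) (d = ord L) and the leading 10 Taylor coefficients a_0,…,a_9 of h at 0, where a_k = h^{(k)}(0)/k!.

L = (-1782·x + 20412·x^3 + 13122·x^5)·Dx + (-9 + 567·x^2 + 6561·x^4 + 6561·x^6)·Dx^2 + (-198·x + 2268·x^3 + 1458·x^5)·Dx^3 + (-1 + 63·x^2 + 729·x^4 + 729·x^6)·Dx^4  (order 4).
h: a_k = 0, 15, 0, -36, 0, 2997/20, 0, -262683/280, 0, 14696883/2240, …
ICs: h(0) = 0, h′(0) = 15, h′′(0) = 0, h′′′(0) = -216.

f: a_k = 0, 9, 0, -27, 0, 729/5, 0, -6561/7, 0, 6561, …
g: a_k = 0, 6, 0, -9, 0, 81/20, 0, -243/280, 0, 243/2240, …
Sum ⇒ L₀ = lclm(L_f,L_g) in ℚ(x)⟨Dx⟩.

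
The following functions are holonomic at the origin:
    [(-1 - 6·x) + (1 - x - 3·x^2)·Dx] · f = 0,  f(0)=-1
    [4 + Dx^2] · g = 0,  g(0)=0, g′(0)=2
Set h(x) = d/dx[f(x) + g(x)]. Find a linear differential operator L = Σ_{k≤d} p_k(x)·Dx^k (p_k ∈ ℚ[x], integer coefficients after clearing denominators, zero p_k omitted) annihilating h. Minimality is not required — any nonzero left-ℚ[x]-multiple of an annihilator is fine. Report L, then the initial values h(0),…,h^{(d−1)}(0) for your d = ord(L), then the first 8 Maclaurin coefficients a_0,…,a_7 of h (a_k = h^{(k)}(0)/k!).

f: a_k = -1, -1, -4, -7, -19, -40, -97, -217, …
g: a_k = 0, 2, 0, -4/3, 0, 4/15, 0, -8/315, …
Weyl lclm of L_f,L_g ⇒ L₀ (ord ≤ 3).
Differentiate: ansatz ord ≤ ord L₀ ⇒ L.
L = (976 + 5056·x + 17104·x^2 + 11760·x^3 + 18720·x^4 + 3888·x^5 + 3888·x^6) + (-92 - 516·x + 372·x^2 + 1232·x^3 + 2280·x^4 + 3240·x^5 + 1512·x^6 + 1296·x^7)·Dx + (244 + 1264·x + 4276·x^2 + 2940·x^3 + 4680·x^4 + 972·x^5 + 972·x^6)·Dx^2 + (-23 - 129·x + 93·x^2 + 308·x^3 + 570·x^4 + 810·x^5 + 378·x^6 + 324·x^7)·Dx^3  (order 3).
h: a_k = 1, -8, -25, -76, -596/3, -582, -68363/45, -4064, …
ICs: h(0) = 1, h′(0) = -8, h′′(0) = -50.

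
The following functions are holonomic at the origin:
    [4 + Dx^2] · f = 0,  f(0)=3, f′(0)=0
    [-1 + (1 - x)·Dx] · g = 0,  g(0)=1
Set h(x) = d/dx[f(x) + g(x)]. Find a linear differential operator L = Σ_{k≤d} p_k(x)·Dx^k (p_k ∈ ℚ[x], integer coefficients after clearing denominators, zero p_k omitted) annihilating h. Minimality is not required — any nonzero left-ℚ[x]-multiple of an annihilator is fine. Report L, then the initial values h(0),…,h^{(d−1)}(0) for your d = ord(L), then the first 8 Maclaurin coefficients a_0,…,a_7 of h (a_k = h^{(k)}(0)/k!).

f: a_k = 3, 0, -6, 0, 2, 0, -4/15, 0, …
g: a_k = 1, 1, 1, 1, 1, 1, 1, 1, …
L₀ := lclm(L_f,L_g); ord L₀ ≤ 2+1.
Differentiate: ansatz ord ≤ ord L₀ ⇒ L.
L = (64 - 32·x + 16·x^2) + (-20 + 36·x - 24·x^2 + 8·x^3)·Dx + (16 - 8·x + 4·x^2)·Dx^2 + (-5 + 9·x - 6·x^2 + 2·x^3)·Dx^3  (order 3).
h: a_k = 1, -10, 3, 12, 5, 22/5, 7, 856/105, …
ICs: h(0) = 1, h′(0) = -10, h′′(0) = 6.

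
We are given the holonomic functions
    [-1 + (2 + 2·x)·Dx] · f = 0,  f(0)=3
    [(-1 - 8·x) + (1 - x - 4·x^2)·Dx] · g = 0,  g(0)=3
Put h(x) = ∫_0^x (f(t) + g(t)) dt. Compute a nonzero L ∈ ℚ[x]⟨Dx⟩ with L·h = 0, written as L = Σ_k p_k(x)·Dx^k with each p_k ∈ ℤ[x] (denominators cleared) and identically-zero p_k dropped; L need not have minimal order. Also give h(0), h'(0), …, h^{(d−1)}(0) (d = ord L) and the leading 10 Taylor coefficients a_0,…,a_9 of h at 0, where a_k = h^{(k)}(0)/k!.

f: a_k = 3, 3/2, -3/8, 3/16, -15/128, 21/256, -63/1024, 99/2048, -1287/32768, 2145/65536, …
g: a_k = 3, 3, 15, 27, 87, 195, 543, 1323, 3495, 8787, …
Weyl lclm of L_f,L_g ⇒ L₀ (ord ≤ 2).
∫: right-multiply L₀ by Dx.
L = (21 + 75·x + 228·x^2 + 160·x^3)·Dx + (-41 - 174·x - 609·x^2 - 872·x^3 - 400·x^4)·Dx^2 + (2 + 38·x + 30·x^2 - 198·x^3 - 352·x^4 - 160·x^5)·Dx^3  (order 3).
h: a_k = 0, 6, 9/4, 39/8, 435/64, 11121/640, 16647/512, 555969/7168, 2709603/16384, 38174291/98304, …
ICs: h(0) = 0, h′(0) = 6, h′′(0) = 9/2.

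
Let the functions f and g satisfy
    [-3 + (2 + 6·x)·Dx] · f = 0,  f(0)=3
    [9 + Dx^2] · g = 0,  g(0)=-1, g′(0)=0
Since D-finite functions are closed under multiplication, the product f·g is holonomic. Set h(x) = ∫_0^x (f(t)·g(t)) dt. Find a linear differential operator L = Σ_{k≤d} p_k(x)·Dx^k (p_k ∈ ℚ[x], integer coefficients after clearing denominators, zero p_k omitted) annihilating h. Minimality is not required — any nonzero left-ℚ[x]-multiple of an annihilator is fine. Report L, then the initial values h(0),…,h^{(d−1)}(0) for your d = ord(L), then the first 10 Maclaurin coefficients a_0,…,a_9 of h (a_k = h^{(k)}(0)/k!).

L = (63 + 216·x + 324·x^2)·Dx + (-12 - 36·x)·Dx^2 + (4 + 24·x + 36·x^2)·Dx^3  (order 3).
h: a_k = 0, -3, -9/4, 45/8, 243/64, -405/128, -1053/512, 84807/35840, -292329/81920, 10703421/1146880, …
ICs: h(0) = 0, h′(0) = -3, h′′(0) = -9/2.

f: a_k = 3, 9/2, -27/8, 81/16, -1215/128, 5103/256, -45927/1024, 216513/2048, -8444007/32768, 42220035/65536, …
g: a_k = -1, 0, 9/2, 0, -27/8, 0, 81/80, 0, -729/4480, 0, …
L₀ := L_f ⊗_s L_g (sym. prod.), ord ≤ 2.
h=∫₀ˣh₀: take L = L₀·Dx.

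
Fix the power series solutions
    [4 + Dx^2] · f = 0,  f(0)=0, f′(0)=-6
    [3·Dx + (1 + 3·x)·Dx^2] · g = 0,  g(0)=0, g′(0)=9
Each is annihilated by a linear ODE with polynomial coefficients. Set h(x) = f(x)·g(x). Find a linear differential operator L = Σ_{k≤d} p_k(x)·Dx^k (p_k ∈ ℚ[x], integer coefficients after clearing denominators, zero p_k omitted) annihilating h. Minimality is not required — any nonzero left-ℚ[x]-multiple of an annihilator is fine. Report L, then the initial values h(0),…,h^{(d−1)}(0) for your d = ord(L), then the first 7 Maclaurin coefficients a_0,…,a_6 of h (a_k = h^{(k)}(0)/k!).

f: a_k = 0, -6, 0, 4, 0, -4/5, 0, …
g: a_k = 0, 9, -27/2, 27, -243/4, 729/5, -729/2, …
Product ⇒ symmetric product L₀, ord ≤ 4.
L = (-1112 - 1248·x + 7344·x^2 + 27648·x^3 + 20736·x^4) + (-48 + 2160·x + 10368·x^2 + 10368·x^3)·Dx + (-250 + 240·x + 4968·x^2 + 13824·x^3 + 10368·x^4)·Dx^2 + (-12 + 540·x + 2592·x^2 + 2592·x^3)·Dx^3 + (7 + 138·x + 783·x^2 + 1728·x^3 + 1296·x^4)·Dx^4  (order 4).
h: a_k = 0, 0, -54, 81, -126, 621/2, -774, …
ICs: h(0) = 0, h′(0) = 0, h′′(0) = -108, h′′′(0) = 486.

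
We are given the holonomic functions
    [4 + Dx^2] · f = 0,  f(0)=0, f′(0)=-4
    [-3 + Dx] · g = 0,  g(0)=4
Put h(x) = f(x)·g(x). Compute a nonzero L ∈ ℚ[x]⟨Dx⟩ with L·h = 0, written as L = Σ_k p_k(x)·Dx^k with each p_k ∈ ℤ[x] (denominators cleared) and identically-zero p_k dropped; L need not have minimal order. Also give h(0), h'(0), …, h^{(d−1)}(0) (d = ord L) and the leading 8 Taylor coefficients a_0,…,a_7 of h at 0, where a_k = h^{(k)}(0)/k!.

f: a_k = 0, -4, 0, 8/3, 0, -8/15, 0, 16/315, …
g: a_k = 4, 12, 18, 18, 27/2, 81/10, 81/20, 243/140, …
Sym-product of L_f,L_g gives L₀ (≤ ord 2).
L = 13 - 6·Dx + Dx^2  (order 2).
h: a_k = 0, -16, -48, -184/3, -40, -122/15, 46/5, 3277/315, …
ICs: h(0) = 0, h′(0) = -16.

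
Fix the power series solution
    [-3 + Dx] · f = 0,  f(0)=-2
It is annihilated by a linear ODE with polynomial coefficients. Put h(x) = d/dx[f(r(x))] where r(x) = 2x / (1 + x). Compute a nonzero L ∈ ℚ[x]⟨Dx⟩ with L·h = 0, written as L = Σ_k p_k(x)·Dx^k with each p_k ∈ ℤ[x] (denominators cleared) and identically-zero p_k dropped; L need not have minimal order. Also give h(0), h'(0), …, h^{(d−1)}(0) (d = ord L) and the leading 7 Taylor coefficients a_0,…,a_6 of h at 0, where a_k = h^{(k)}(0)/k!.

f: a_k = -2, -6, -9, -9, -27/4, -81/20, -81/40, …
h₀=f(r): pull back L_f along r ⇒ L₀.
h=h₀': d/dx-closure on L₀ ⇒ L.
L = (4 - 2·x) + (-1 - 2·x - x^2)·Dx  (order 1).
h: a_k = -12, -48, -36, 48, 12, -288/5, 228/5, …
ICs: h(0) = -12.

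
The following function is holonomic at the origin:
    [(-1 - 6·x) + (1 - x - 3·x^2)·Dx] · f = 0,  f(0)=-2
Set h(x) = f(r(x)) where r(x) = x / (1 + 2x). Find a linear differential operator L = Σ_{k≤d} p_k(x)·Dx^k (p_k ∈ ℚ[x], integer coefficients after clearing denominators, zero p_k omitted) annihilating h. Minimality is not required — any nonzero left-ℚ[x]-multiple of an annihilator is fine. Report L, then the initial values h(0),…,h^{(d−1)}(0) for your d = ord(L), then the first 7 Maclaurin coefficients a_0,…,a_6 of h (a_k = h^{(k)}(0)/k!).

f: a_k = -2, -2, -8, -14, -38, -80, -194, …
h₀=f(r): pull back L_f along r ⇒ L₀.
L = (1 + 8·x) + (-1 - 5·x - 5·x^2 + 2·x^3)·Dx  (order 1).
h: a_k = -2, -2, -4, 10, -34, 112, -370, …
ICs: h(0) = -2.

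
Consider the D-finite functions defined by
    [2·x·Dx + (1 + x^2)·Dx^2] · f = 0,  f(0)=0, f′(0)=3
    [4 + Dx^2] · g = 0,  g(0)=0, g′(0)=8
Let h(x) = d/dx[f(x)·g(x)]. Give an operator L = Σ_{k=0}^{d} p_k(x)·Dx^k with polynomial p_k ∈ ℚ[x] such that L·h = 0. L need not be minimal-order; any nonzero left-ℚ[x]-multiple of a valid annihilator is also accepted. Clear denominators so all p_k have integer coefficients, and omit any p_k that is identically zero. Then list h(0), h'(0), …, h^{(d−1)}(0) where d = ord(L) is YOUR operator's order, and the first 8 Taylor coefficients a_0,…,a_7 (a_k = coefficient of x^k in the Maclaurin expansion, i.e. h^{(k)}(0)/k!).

L = (512 + 1824·x^2 + 2768·x^4 + 1920·x^6 + 912·x^8 + 320·x^10 + 64·x^12) + (248·x + 944·x^3 + 1240·x^5 + 800·x^7 + 320·x^9 + 64·x^11)·Dx + (168 + 652·x^2 + 1080·x^4 + 892·x^6 + 488·x^8 + 176·x^10 + 32·x^12)·Dx^2 + (62·x + 236·x^3 + 310·x^5 + 200·x^7 + 80·x^9 + 16·x^11)·Dx^3 + (10 + 49·x^2 + 97·x^4 + 103·x^6 + 65·x^8 + 24·x^10 + 4·x^12)·Dx^4  (order 4).
h: a_k = 0, 48, 0, -96, 0, 80, 0, -64, …
ICs: h(0) = 0, h′(0) = 48, h′′(0) = 0, h′′′(0) = -576.

f: a_k = 0, 3, 0, -1, 0, 3/5, 0, -3/7, …
g: a_k = 0, 8, 0, -16/3, 0, 16/15, 0, -32/315, …
f·g: L₀ = L_f ⊗_s L_g, ord ≤ 2·2.
h=h₀': d/dx-closure on L₀ ⇒ L.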